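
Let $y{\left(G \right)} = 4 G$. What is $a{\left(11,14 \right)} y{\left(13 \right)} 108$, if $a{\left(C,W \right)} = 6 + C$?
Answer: $95472$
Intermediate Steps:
$a{\left(11,14 \right)} y{\left(13 \right)} 108 = \left(6 + 11\right) 4 \cdot 13 \cdot 108 = 17 \cdot 52 \cdot 108 = 884 \cdot 108 = 95472$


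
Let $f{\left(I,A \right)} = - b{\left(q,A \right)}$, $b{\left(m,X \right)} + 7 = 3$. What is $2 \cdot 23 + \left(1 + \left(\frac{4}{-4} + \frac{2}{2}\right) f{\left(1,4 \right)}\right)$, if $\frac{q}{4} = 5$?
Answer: $47$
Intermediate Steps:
$q = 20$ ($q = 4 \cdot 5 = 20$)
$b{\left(m,X \right)} = -4$ ($b{\left(m,X \right)} = -7 + 3 = -4$)
$f{\left(I,A \right)} = 4$ ($f{\left(I,A \right)} = \left(-1\right) \left(-4\right) = 4$)
$2 \cdot 23 + \left(1 + \left(\frac{4}{-4} + \frac{2}{2}\right) f{\left(1,4 \right)}\right) = 2 \cdot 23 + \left(1 + \left(\frac{4}{-4} + \frac{2}{2}\right) 4\right) = 46 + \left(1 + \left(4 \left(- \frac{1}{4}\right) + 2 \cdot \frac{1}{2}\right) 4\right) = 46 + \left(1 + \left(-1 + 1\right) 4\right) = 46 + \left(1 + 0 \cdot 4\right) = 46 + \left(1 + 0\right) = 46 + 1 = 47$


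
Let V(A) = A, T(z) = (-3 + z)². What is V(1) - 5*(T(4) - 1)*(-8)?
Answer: 1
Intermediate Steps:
V(1) - 5*(T(4) - 1)*(-8) = 1 - 5*((-3 + 4)² - 1)*(-8) = 1 - 5*(1² - 1)*(-8) = 1 - 5*(1 - 1)*(-8) = 1 - 5*0*(-8) = 1 + 0*(-8) = 1 + 0 = 1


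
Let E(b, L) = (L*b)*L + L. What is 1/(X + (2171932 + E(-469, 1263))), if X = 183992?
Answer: -1/745777074 ≈ -1.3409e-9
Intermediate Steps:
E(b, L) = L + b*L² (E(b, L) = b*L² + L = L + b*L²)
1/(X + (2171932 + E(-469, 1263))) = 1/(183992 + (2171932 + 1263*(1 + 1263*(-469)))) = 1/(183992 + (2171932 + 1263*(1 - 592347))) = 1/(183992 + (2171932 + 1263*(-592346))) = 1/(183992 + (2171932 - 748132998)) = 1/(183992 - 745961066) = 1/(-745777074) = -1/745777074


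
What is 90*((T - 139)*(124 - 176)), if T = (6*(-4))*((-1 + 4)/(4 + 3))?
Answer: 4890600/7 ≈ 6.9866e+5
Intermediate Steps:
T = -72/7 ≈ -10.286
90*((T - 139)*(124 - 176)) = 90*((-72/7 - 139)*(124 - 176)) = 90*(-1045/7*(-52)) = 90*(54340/7) = 4890600/7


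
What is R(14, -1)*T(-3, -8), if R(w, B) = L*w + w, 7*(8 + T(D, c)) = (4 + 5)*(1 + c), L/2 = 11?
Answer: -5474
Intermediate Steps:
L = 22 (L = 2*11 = 22)
T(D, c) = -47/7 + 9*c/7 (T(D, c) = -8 + ((4 + 5)*(1 + c))/7 = -8 + (9*(1 + c))/7 = -8 + (9 + 9*c)/7 = -8 + (9/7 + 9*c/7) = -47/7 + 9*c/7)
R(w, B) = 23*w (R(w, B) = 22*w + w = 23*w)
R(14, -1)*T(-3, -8) = (23*14)*(-47/7 + (9/7)*(-8)) = 322*(-47/7 - 72/7) = 322*(-17) = -5474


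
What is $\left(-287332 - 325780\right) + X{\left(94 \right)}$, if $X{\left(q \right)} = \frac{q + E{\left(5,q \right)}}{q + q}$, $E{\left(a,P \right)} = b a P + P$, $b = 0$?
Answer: $-613111$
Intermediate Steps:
$E{\left(a,P \right)} = P$ ($E{\left(a,P \right)} = 0 a P + P = 0 P + P = 0 + P = P$)
$X{\left(q \right)} = 1$ ($X{\left(q \right)} = \frac{q + q}{q + q} = \frac{2 q}{2 q} = 2 q \frac{1}{2 q} = 1$)
$\left(-287332 - 325780\right) + X{\left(94 \right)} = \left(-287332 - 325780\right) + 1 = -613112 + 1 = -613111$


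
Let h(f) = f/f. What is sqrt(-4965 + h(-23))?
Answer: 2*I*sqrt(1241) ≈ 70.456*I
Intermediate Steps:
h(f) = 1
sqrt(-4965 + h(-23)) = sqrt(-4965 + 1) = sqrt(-4964) = 2*I*sqrt(1241)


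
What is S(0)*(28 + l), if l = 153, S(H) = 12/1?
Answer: 2172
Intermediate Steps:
S(H) = 12 (S(H) = 12*1 = 12)
S(0)*(28 + l) = 12*(28 + 153) = 12*181 = 2172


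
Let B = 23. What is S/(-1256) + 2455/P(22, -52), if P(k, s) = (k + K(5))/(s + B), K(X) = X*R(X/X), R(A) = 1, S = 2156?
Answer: -22369783/8478 ≈ -2638.6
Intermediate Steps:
K(X) = X (K(X) = X*1 = X)
P(k, s) = (5 + k)/(23 + s) (P(k, s) = (k + 5)/(s + 23) = (5 + k)/(23 + s))
S/(-1256) + 2455/P(22, -52) = 2156/(-1256) + 2455/(((5 + 22)/(23 - 52))) = 2156*(-1/1256) + 2455/((27/(-29))) = -539/314 + 2455/((-1/29*27)) = -539/314 + 2455/(-27/29) = -539/314 + 2455*(-29/27) = -539/314 - 71195/27 = -22369783/8478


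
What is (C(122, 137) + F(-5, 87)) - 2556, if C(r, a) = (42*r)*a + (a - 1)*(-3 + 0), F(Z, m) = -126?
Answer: 698898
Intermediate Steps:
C(r, a) = 3 - 3*a + 42*a*r (C(r, a) = 42*a*r + (-1 + a)*(-3) = 42*a*r + (3 - 3*a) = 3 - 3*a + 42*a*r)
(C(122, 137) + F(-5, 87)) - 2556 = ((3 - 3*137 + 42*137*122) - 126) - 2556 = ((3 - 411 + 701988) - 126) - 2556 = (701580 - 126) - 2556 = 701454 - 2556 = 698898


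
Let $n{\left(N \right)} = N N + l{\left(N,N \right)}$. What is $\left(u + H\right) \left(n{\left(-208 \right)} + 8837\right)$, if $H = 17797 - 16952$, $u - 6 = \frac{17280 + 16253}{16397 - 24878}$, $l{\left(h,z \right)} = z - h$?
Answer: $\frac{124761019866}{2827} \approx 4.4132 \cdot 10^{7}$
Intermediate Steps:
$u = \frac{17353}{8481}$ ($u = 6 + \frac{17280 + 16253}{16397 - 24878} = 6 + \frac{33533}{-8481} = 6 + 33533 \left(- \frac{1}{8481}\right) = 6 - \frac{33533}{8481} = \frac{17353}{8481} \approx 2.0461$)
$H = 845$ ($H = 17797 - 16952 = 845$)
$n{\left(N \right)} = N^{2}$ ($n{\left(N \right)} = N N + \left(N - N\right) = N^{2} + 0 = N^{2}$)
$\left(u + H\right) \left(n{\left(-208 \right)} + 8837\right) = \left(\frac{17353}{8481} + 845\right) \left(\left(-208\right)^{2} + 8837\right) = \frac{7183798 \left(43264 + 8837\right)}{8481} = \frac{7183798}{8481} \cdot 52101 = \frac{124761019866}{2827}$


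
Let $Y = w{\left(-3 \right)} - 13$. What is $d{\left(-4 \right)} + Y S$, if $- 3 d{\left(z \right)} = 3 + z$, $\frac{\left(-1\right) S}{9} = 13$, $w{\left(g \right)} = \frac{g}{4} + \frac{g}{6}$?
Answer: $\frac{20011}{12} \approx 1667.6$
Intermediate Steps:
$w{\left(g \right)} = \frac{5 g}{12}$ ($w{\left(g \right)} = g \frac{1}{4} + g \frac{1}{6} = \frac{g}{4} + \frac{g}{6} = \frac{5 g}{12}$)
$Y = - \frac{57}{4}$ ($Y = \frac{5}{12} \left(-3\right) - 13 = - \frac{5}{4} - 13 = - \frac{57}{4} \approx -14.25$)
$S = -117$ ($S = \left(-9\right) 13 = -117$)
$d{\left(z \right)} = -1 - \frac{z}{3}$ ($d{\left(z \right)} = - \frac{3 + z}{3} = -1 - \frac{z}{3}$)
$d{\left(-4 \right)} + Y S = \left(-1 - - \frac{4}{3}\right) - - \frac{6669}{4} = \left(-1 + \frac{4}{3}\right) + \frac{6669}{4} = \frac{1}{3} + \frac{6669}{4} = \frac{20011}{12}$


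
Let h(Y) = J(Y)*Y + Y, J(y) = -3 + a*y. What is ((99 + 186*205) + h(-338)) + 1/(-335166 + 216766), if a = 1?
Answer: 18132841599/118400 ≈ 1.5315e+5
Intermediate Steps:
J(y) = -3 + y (J(y) = -3 + 1*y = -3 + y)
h(Y) = Y + Y*(-3 + Y) (h(Y) = (-3 + Y)*Y + Y = Y*(-3 + Y) + Y = Y + Y*(-3 + Y))
((99 + 186*205) + h(-338)) + 1/(-335166 + 216766) = ((99 + 186*205) - 338*(-2 - 338)) + 1/(-335166 + 216766) = ((99 + 38130) - 338*(-340)) + 1/(-118400) = (38229 + 114920) - 1/118400 = 153149 - 1/118400 = 18132841599/118400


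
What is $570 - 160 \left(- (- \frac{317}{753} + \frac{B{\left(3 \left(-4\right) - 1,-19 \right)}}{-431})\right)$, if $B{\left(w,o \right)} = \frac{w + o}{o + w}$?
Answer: $\frac{163008710}{324543} \approx 502.27$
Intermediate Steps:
$B{\left(w,o \right)} = 1$ ($B{\left(w,o \right)} = \frac{o + w}{o + w} = 1$)
$570 - 160 \left(- (- \frac{317}{753} + \frac{B{\left(3 \left(-4\right) - 1,-19 \right)}}{-431})\right) = 570 - 160 \left(- (- \frac{317}{753} + 1 \frac{1}{-431})\right) = 570 - 160 \left(- (\left(-317\right) \frac{1}{753} + 1 \left(- \frac{1}{431}\right))\right) = 570 - 160 \left(- (- \frac{317}{753} - \frac{1}{431})\right) = 570 - 160 \left(\left(-1\right) \left(- \frac{137380}{324543}\right)\right) = 570 - \frac{21980800}{324543} = \frac{163008710}{324543}$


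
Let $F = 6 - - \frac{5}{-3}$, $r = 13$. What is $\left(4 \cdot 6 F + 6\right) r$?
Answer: $1430$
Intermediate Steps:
$F = \frac{13}{3}$ ($F = 6 - \left(-5\right) \left(- \frac{1}{3}\right) = 6 - \frac{5}{3} = \frac{13}{3} \approx 4.3333$)
$\left(4 \cdot 6 F + 6\right) r = \left(4 \cdot 6 \cdot \frac{13}{3} + 6\right) 13 = \left(24 \cdot \frac{13}{3} + 6\right) 13 = \left(104 + 6\right) 13 = 110 \cdot 13 = 1430$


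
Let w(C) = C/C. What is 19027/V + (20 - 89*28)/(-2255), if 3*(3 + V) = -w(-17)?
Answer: -25738587/4510 ≈ -5707.0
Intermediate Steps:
w(C) = 1
V = -10/3 (V = -3 + (-1*1)/3 = -3 + (⅓)*(-1) = -3 - ⅓ = -10/3 ≈ -3.3333)
19027/V + (20 - 89*28)/(-2255) = 19027/(-10/3) + (20 - 89*28)/(-2255) = 19027*(-3/10) + (20 - 2492)*(-1/2255) = -57081/10 - 2472*(-1/2255) = -57081/10 + 2472/2255 = -25738587/4510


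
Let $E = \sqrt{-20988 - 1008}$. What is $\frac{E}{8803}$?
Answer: $\frac{6 i \sqrt{611}}{8803} \approx 0.016848 i$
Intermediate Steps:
$E = 6 i \sqrt{611}$ ($E = \sqrt{-21996} = 6 i \sqrt{611} \approx 148.31 i$)
$\frac{E}{8803} = \frac{6 i \sqrt{611}}{8803}$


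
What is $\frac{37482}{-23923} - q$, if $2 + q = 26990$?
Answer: $- \frac{645671406}{23923} \approx -26990.0$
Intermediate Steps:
$q = 26988$ ($q = -2 + 26990 = 26988$)
$\frac{37482}{-23923} - q = \frac{37482}{-23923} - 26988 = 37482 \left(- \frac{1}{23923}\right) - 26988 = - \frac{37482}{23923} - 26988 = - \frac{645671406}{23923}$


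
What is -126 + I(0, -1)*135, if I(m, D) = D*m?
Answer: -126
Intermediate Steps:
-126 + I(0, -1)*135 = -126 - 1*0*135 = -126 + 0*135 = -126 + 0 = -126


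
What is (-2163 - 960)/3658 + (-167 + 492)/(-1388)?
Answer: -2761787/2538652 ≈ -1.0879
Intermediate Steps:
(-2163 - 960)/3658 + (-167 + 492)/(-1388) = -3123*1/3658 + 325*(-1/1388) = -3123/3658 - 325/1388 = -2761787/2538652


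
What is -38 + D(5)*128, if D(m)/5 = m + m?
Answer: 6362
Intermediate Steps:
D(m) = 10*m (D(m) = 5*(m + m) = 5*(2*m) = 10*m)
-38 + D(5)*128 = -38 + (10*5)*128 = -38 + 50*128 = -38 + 6400 = 6362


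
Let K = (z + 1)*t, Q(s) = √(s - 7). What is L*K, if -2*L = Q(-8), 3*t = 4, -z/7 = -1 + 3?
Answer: 26*I*√15/3 ≈ 33.566*I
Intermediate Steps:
z = -14 (z = -7*(-1 + 3) = -7*2 = -14)
t = 4/3 (t = (⅓)*4 = 4/3 ≈ 1.3333)
Q(s) = √(-7 + s)
K = -52/3 (K = (-14 + 1)*(4/3) = -13*4/3 = -52/3 ≈ -17.333)
L = -I*√15/2 (L = -√(-7 - 8)/2 = -I*√15/2 ≈ -1.9365*I)
L*K = -I*√15/2*(-52/3) = 26*I*√15/3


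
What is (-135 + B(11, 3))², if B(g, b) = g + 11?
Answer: 12769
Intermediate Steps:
B(g, b) = 11 + g
(-135 + B(11, 3))² = (-135 + (11 + 11))² = (-135 + 22)² = (-113)² = 12769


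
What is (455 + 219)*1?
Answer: 674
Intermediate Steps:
(455 + 219)*1 = 674*1 = 674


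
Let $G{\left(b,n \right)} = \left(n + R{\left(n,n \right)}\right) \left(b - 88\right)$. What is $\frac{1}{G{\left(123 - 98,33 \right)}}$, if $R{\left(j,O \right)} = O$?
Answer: $- \frac{1}{4158} \approx -0.0002405$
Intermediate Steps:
$G{\left(b,n \right)} = 2 n \left(-88 + b\right)$ ($G{\left(b,n \right)} = \left(n + n\right) \left(b - 88\right) = 2 n \left(-88 + b\right)$)
$\frac{1}{G{\left(123 - 98,33 \right)}} = \frac{1}{2 \cdot 33 \left(-88 + \left(123 - 98\right)\right)} = \frac{1}{2 \cdot 33 \left(-88 + 25\right)} = \frac{1}{2 \cdot 33 \left(-63\right)} = \frac{1}{-4158} = - \frac{1}{4158}$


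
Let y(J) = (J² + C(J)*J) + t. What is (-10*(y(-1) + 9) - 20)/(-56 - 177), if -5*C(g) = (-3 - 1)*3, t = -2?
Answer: 76/233 ≈ 0.32618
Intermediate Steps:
C(g) = 12/5 (C(g) = -(-3 - 1)*3/5 = -(-4)*3/5 = -⅕*(-12) = 12/5)
y(J) = -2 + J² + 12*J/5 (y(J) = (J² + 12*J/5) - 2 = -2 + J² + 12*J/5)
(-10*(y(-1) + 9) - 20)/(-56 - 177) = (-10*((-2 + (-1)² + (12/5)*(-1)) + 9) - 20)/(-56 - 177) = (-10*((-2 + 1 - 12/5) + 9) - 20)/(-233) = (-10*(-17/5 + 9) - 20)*(-1/233) = (-10*28/5 - 20)*(-1/233) = (-56 - 20)*(-1/233) = -76*(-1/233) = 76/233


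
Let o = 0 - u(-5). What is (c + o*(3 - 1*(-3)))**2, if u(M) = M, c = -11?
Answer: 361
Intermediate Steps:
o = 5 (o = 0 - 1*(-5) = 0 + 5 = 5)
(c + o*(3 - 1*(-3)))**2 = (-11 + 5*(3 - 1*(-3)))**2 = (-11 + 5*(3 + 3))**2 = (-11 + 5*6)**2 = (-11 + 30)**2 = 19**2 = 361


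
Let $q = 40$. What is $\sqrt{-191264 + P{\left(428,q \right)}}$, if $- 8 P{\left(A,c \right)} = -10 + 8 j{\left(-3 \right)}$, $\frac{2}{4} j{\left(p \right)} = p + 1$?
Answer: $\frac{i \sqrt{765035}}{2} \approx 437.33 i$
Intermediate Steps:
$j{\left(p \right)} = 2 + 2 p$ ($j{\left(p \right)} = 2 \left(p + 1\right) = 2 \left(1 + p\right) = 2 + 2 p$)
$P{\left(A,c \right)} = \frac{21}{4}$ ($P{\left(A,c \right)} = - \frac{-10 + 8 \left(2 + 2 \left(-3\right)\right)}{8} = - \frac{-10 + 8 \left(2 - 6\right)}{8} = - \frac{-10 + 8 \left(-4\right)}{8} = - \frac{-10 - 32}{8} = \left(- \frac{1}{8}\right) \left(-42\right) = \frac{21}{4}$)
$\sqrt{-191264 + P{\left(428,q \right)}} = \sqrt{-191264 + \frac{21}{4}} = \sqrt{- \frac{765035}{4}} = \frac{i \sqrt{765035}}{2}$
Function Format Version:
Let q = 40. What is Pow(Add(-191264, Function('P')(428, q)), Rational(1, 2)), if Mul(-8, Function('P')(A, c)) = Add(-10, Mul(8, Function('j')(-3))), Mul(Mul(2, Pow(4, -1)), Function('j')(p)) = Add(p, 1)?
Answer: Mul(Rational(1, 2), I, Pow(765035, Rational(1, 2))) ≈ Mul(437.33, I)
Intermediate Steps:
Function('j')(p) = Add(2, Mul(2, p)) (Function('j')(p) = Mul(2, Add(p, 1)) = Mul(2, Add(1, p)) = Add(2, Mul(2, p)))
Function('P')(A, c) = Rational(21, 4) (Function('P')(A, c) = Mul(Rational(-1, 8), Add(-10, Mul(8, Add(2, Mul(2, -3))))) = Mul(Rational(-1, 8), Add(-10, Mul(8, Add(2, -6)))) = Mul(Rational(-1, 8), Add(-10, Mul(8, -4))) = Mul(Rational(-1, 8), Add(-10, -32)) = Mul(Rational(-1, 8), -42) = Rational(21, 4))
Pow(Add(-191264, Function('P')(428, q)), Rational(1, 2)) = Pow(Add(-191264, Rational(21, 4)), Rational(1, 2)) = Pow(Rational(-765035, 4), Rational(1, 2)) = Mul(Rational(1, 2), I, Pow(765035, Rational(1, 2)))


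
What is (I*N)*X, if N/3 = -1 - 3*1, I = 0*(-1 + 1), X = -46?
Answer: 0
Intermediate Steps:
I = 0 (I = 0*0 = 0)
N = -12 (N = 3*(-1 - 3*1) = 3*(-1 - 3) = 3*(-4) = -12)
(I*N)*X = (0*(-12))*(-46) = 0*(-46) = 0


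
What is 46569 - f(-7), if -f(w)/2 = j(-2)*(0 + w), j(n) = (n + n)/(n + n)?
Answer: 46555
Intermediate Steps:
j(n) = 1 (j(n) = (2*n)/((2*n)) = (2*n)*(1/(2*n)) = 1)
f(w) = -2*w (f(w) = -2*(0 + w) = -2*w)
46569 - f(-7) = 46569 - (-2)*(-7) = 46569 - 1*14 = 46569 - 14 = 46555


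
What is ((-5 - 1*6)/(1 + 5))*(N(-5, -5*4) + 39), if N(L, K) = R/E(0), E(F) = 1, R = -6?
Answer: -121/2 ≈ -60.500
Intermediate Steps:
N(L, K) = -6 (N(L, K) = -6/1 = -6*1 = -6)
((-5 - 1*6)/(1 + 5))*(N(-5, -5*4) + 39) = ((-5 - 1*6)/(1 + 5))*(-6 + 39) = ((-5 - 6)/6)*33 = -11*⅙*33 = -11/6*33 = -121/2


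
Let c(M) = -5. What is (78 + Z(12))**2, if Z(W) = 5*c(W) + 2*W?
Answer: 5929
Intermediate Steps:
Z(W) = -25 + 2*W (Z(W) = 5*(-5) + 2*W = -25 + 2*W)
(78 + Z(12))**2 = (78 + (-25 + 2*12))**2 = (78 + (-25 + 24))**2 = (78 - 1)**2 = 77**2 = 5929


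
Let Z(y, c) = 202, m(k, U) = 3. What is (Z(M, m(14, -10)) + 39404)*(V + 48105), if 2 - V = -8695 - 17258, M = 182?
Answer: 2933220360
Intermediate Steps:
V = 25955 (V = 2 - (-8695 - 17258) = 2 - 1*(-25953) = 2 + 25953 = 25955)
(Z(M, m(14, -10)) + 39404)*(V + 48105) = (202 + 39404)*(25955 + 48105) = 39606*74060 = 2933220360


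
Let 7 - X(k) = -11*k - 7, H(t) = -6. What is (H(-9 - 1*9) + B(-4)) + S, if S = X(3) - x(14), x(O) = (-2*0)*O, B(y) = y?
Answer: 37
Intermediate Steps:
X(k) = 14 + 11*k (X(k) = 7 - (-11*k - 7) = 7 - (-7 - 11*k) = 7 + (7 + 11*k) = 14 + 11*k)
x(O) = 0 (x(O) = 0*O = 0)
S = 47 (S = (14 + 11*3) - 1*0 = (14 + 33) + 0 = 47 + 0 = 47)
(H(-9 - 1*9) + B(-4)) + S = (-6 - 4) + 47 = -10 + 47 = 37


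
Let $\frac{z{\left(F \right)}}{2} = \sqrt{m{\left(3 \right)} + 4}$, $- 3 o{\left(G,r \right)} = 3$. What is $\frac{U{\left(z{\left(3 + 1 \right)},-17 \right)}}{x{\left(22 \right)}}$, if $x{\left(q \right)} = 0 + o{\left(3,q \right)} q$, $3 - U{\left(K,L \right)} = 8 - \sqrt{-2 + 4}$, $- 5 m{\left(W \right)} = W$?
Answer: $\frac{5}{22} - \frac{\sqrt{2}}{22} \approx 0.16299$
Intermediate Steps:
$m{\left(W \right)} = - \frac{W}{5}$
$o{\left(G,r \right)} = -1$ ($o{\left(G,r \right)} = \left(- \frac{1}{3}\right) 3 = -1$)
$z{\left(F \right)} = \frac{2 \sqrt{85}}{5}$ ($z{\left(F \right)} = 2 \sqrt{\left(- \frac{1}{5}\right) 3 + 4} = 2 \sqrt{- \frac{3}{5} + 4} = 2 \sqrt{\frac{17}{5}} = 2 \frac{\sqrt{85}}{5} = \frac{2 \sqrt{85}}{5}$)
$U{\left(K,L \right)} = -5 + \sqrt{2}$ ($U{\left(K,L \right)} = 3 - \left(8 - \sqrt{-2 + 4}\right) = 3 - \left(8 - \sqrt{2}\right) = -5 + \sqrt{2}$)
$x{\left(q \right)} = - q$ ($x{\left(q \right)} = 0 - q = - q$)
$\frac{U{\left(z{\left(3 + 1 \right)},-17 \right)}}{x{\left(22 \right)}} = \frac{-5 + \sqrt{2}}{\left(-1\right) 22} = \frac{-5 + \sqrt{2}}{-22} = \left(-5 + \sqrt{2}\right) \left(- \frac{1}{22}\right) = \frac{5}{22} - \frac{\sqrt{2}}{22}$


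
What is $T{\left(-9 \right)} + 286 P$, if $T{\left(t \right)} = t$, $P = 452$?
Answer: $129263$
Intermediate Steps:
$T{\left(-9 \right)} + 286 P = -9 + 286 \cdot 452 = -9 + 129272 = 129263$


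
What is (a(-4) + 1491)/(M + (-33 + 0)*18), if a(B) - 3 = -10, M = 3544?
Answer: 742/1475 ≈ 0.50305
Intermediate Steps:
a(B) = -7 (a(B) = 3 - 10 = -7)
(a(-4) + 1491)/(M + (-33 + 0)*18) = (-7 + 1491)/(3544 + (-33 + 0)*18) = 1484/(3544 - 33*18) = 1484/(3544 - 594) = 1484/2950 = 1484*(1/2950) = 742/1475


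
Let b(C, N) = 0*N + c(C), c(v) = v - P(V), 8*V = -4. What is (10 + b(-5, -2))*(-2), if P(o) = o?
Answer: -11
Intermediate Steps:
V = -½ (V = (⅛)*(-4) = -½ ≈ -0.50000)
c(v) = ½ + v (c(v) = v - 1*(-½) = v + ½ = ½ + v)
b(C, N) = ½ + C (b(C, N) = 0*N + (½ + C) = 0 + (½ + C) = ½ + C)
(10 + b(-5, -2))*(-2) = (10 + (½ - 5))*(-2) = (10 - 9/2)*(-2) = (11/2)*(-2) = -11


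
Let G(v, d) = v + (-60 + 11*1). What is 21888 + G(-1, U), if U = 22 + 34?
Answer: 21838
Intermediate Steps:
U = 56
G(v, d) = -49 + v (G(v, d) = v + (-60 + 11) = v - 49 = -49 + v)
21888 + G(-1, U) = 21888 + (-49 - 1) = 21888 - 50 = 21838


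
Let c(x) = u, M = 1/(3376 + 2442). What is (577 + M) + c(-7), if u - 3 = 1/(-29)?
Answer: 97852971/168722 ≈ 579.97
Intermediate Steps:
M = 1/5818 ≈ 0.00017188
u = 86/29 (u = 3 + 1/(-29) = 3 - 1/29 = 86/29 ≈ 2.9655)
c(x) = 86/29
(577 + M) + c(-7) = (577 + 1/5818) + 86/29 = 3356987/5818 + 86/29 = 97852971/168722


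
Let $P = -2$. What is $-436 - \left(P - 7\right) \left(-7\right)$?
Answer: $-499$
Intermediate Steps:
$-436 - \left(P - 7\right) \left(-7\right) = -436 - \left(-2 - 7\right) \left(-7\right) = -436 - \left(-9\right) \left(-7\right) = -436 - 63 = -499$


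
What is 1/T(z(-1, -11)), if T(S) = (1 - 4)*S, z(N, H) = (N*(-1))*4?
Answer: -1/12 ≈ -0.083333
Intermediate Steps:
z(N, H) = -4*N (z(N, H) = -N*4 = -4*N)
T(S) = -3*S
1/T(z(-1, -11)) = 1/(-(-12)*(-1)) = 1/(-3*4) = 1/(-12) = -1/12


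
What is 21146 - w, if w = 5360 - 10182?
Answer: 25968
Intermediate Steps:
w = -4822
21146 - w = 21146 - 1*(-4822) = 21146 + 4822 = 25968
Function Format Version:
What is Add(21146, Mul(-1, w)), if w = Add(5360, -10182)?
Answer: 25968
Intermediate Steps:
w = -4822
Add(21146, Mul(-1, w)) = Add(21146, Mul(-1, -4822)) = Add(21146, 4822) = 25968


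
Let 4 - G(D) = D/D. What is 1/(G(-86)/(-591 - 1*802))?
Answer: -1393/3 ≈ -464.33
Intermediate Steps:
G(D) = 3 (G(D) = 4 - D/D = 4 - 1*1 = 4 - 1 = 3)
1/(G(-86)/(-591 - 1*802)) = 1/(3/(-591 - 1*802)) = 1/(3/(-591 - 802)) = 1/(3/(-1393)) = 1/(3*(-1/1393)) = 1/(-3/1393) = -1393/3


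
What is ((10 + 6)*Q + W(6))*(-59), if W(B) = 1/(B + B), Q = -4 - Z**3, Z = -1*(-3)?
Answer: 351109/12 ≈ 29259.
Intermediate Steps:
Z = 3
Q = -31 (Q = -4 - 1*3**3 = -4 - 1*27 = -4 - 27 = -31)
W(B) = 1/(2*B)
((10 + 6)*Q + W(6))*(-59) = ((10 + 6)*(-31) + (1/2)/6)*(-59) = (16*(-31) + (1/2)*(1/6))*(-59) = (-496 + 1/12)*(-59) = -5951/12*(-59) = 351109/12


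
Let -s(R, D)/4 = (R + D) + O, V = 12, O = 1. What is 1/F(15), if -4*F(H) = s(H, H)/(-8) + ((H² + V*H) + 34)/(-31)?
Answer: -248/83 ≈ -2.9880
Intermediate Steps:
s(R, D) = -4 - 4*D - 4*R (s(R, D) = -4*((R + D) + 1) = -4*((D + R) + 1) = -4*(1 + D + R) = -4 - 4*D - 4*R)
F(H) = 37/248 - 19*H/124 + H²/124 (F(H) = -((-4 - 4*H - 4*H)/(-8) + ((H² + 12*H) + 34)/(-31))/4 = -((-4 - 8*H)*(-⅛) + (34 + H² + 12*H)*(-1/31))/4 = -((½ + H) + (-34/31 - 12*H/31 - H²/31))/4 = -(-37/62 - H²/31 + 19*H/31)/4 = 37/248 - 19*H/124 + H²/124)
1/F(15) = 1/(37/248 - 19/124*15 + (1/124)*15²) = 1/(37/248 - 285/124 + (1/124)*225) = 1/(37/248 - 285/124 + 225/124) = 1/(-83/248) = -248/83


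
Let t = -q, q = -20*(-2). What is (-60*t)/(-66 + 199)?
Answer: 2400/133 ≈ 18.045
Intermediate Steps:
q = 40
t = -40 (t = -1*40 = -40)
(-60*t)/(-66 + 199) = (-60*(-40))/(-66 + 199) = 2400/133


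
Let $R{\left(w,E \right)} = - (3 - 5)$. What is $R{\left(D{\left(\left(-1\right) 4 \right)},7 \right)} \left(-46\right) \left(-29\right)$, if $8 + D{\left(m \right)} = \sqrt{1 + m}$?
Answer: $2668$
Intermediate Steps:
$D{\left(m \right)} = -8 + \sqrt{1 + m}$
$R{\left(w,E \right)} = 2$ ($R{\left(w,E \right)} = \left(-1\right) \left(-2\right) = 2$)
$R{\left(D{\left(\left(-1\right) 4 \right)},7 \right)} \left(-46\right) \left(-29\right) = 2 \left(-46\right) \left(-29\right) = \left(-92\right) \left(-29\right) = 2668$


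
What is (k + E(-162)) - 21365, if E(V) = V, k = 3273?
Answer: -18254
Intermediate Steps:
(k + E(-162)) - 21365 = (3273 - 162) - 21365 = 3111 - 21365 = -18254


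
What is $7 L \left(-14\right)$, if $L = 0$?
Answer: $0$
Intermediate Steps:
$7 L \left(-14\right) = 7 \cdot 0 \left(-14\right) = 0 \left(-14\right) = 0$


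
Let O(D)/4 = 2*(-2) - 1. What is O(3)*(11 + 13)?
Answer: -480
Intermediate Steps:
O(D) = -20 (O(D) = 4*(2*(-2) - 1) = 4*(-4 - 1) = 4*(-5) = -20)
O(3)*(11 + 13) = -20*(11 + 13) = -20*24 = -480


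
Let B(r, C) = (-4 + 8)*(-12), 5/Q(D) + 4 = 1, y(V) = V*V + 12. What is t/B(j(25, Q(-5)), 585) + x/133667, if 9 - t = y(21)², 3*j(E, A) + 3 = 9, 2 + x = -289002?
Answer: 571137421/133667 ≈ 4272.8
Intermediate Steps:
y(V) = 12 + V² (y(V) = V² + 12 = 12 + V²)
Q(D) = -5/3 (Q(D) = 5/(-4 + 1) = 5/(-3) = 5*(-⅓) = -5/3)
x = -289004 (x = -2 - 289002 = -289004)
j(E, A) = 2 (j(E, A) = -1 + (⅓)*9 = -1 + 3 = 2)
B(r, C) = -48 (B(r, C) = 4*(-12) = -48)
t = -205200 (t = 9 - (12 + 21²)² = 9 - (12 + 441)² = 9 - 1*453² = 9 - 1*205209 = 9 - 205209 = -205200)
t/B(j(25, Q(-5)), 585) + x/133667 = -205200/(-48) - 289004/133667 = -205200*(-1/48) - 289004*1/133667 = 4275 - 289004/133667 = 571137421/133667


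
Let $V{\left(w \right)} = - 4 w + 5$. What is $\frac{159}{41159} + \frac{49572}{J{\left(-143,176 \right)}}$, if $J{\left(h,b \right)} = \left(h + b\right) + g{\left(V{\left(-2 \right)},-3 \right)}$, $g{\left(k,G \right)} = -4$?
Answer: $\frac{2040338559}{1193611} \approx 1709.4$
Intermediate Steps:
$V{\left(w \right)} = 5 - 4 w$
$J{\left(h,b \right)} = -4 + b + h$ ($J{\left(h,b \right)} = \left(h + b\right) - 4 = \left(b + h\right) - 4 = -4 + b + h$)
$\frac{159}{41159} + \frac{49572}{J{\left(-143,176 \right)}} = \frac{159}{41159} + \frac{49572}{-4 + 176 - 143} = 159 \cdot \frac{1}{41159} + \frac{49572}{29} = \frac{159}{41159} + 49572 \cdot \frac{1}{29} = \frac{159}{41159} + \frac{49572}{29} = \frac{2040338559}{1193611}$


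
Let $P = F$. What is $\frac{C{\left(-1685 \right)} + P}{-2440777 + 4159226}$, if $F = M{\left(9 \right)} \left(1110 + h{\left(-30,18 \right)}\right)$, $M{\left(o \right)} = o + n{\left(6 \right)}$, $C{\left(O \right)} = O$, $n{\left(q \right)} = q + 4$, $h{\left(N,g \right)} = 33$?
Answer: $\frac{20032}{1718449} \approx 0.011657$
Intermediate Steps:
$n{\left(q \right)} = 4 + q$
$M{\left(o \right)} = 10 + o$ ($M{\left(o \right)} = o + \left(4 + 6\right) = o + 10 = 10 + o$)
$F = 21717$ ($F = \left(10 + 9\right) \left(1110 + 33\right) = 19 \cdot 1143 = 21717$)
$P = 21717$
$\frac{C{\left(-1685 \right)} + P}{-2440777 + 4159226} = \frac{-1685 + 21717}{-2440777 + 4159226} = \frac{20032}{1718449}$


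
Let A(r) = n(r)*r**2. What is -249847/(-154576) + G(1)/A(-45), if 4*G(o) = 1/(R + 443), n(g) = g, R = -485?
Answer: 478113484697/295800498000 ≈ 1.6163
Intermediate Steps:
A(r) = r**3 (A(r) = r*r**2 = r**3)
G(o) = -1/168 (G(o) = 1/(4*(-485 + 443)) = (1/4)/(-42) = (1/4)*(-1/42) = -1/168)
-249847/(-154576) + G(1)/A(-45) = -249847/(-154576) - 1/(168*((-45)**3)) = -249847*(-1/154576) - 1/168/(-91125) = 249847/154576 - 1/168*(-1/91125) = 249847/154576 + 1/15309000 = 478113484697/295800498000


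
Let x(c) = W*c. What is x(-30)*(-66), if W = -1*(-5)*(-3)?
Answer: -29700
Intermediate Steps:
W = -15 (W = 5*(-3) = -15)
x(c) = -15*c
x(-30)*(-66) = -15*(-30)*(-66) = 450*(-66) = -29700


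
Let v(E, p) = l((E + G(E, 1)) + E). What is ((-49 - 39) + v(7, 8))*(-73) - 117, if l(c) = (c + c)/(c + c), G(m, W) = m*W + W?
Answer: 6234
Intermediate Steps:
G(m, W) = W + W*m (G(m, W) = W*m + W = W + W*m)
l(c) = 1 (l(c) = (2*c)/((2*c)) = (2*c)*(1/(2*c)) = 1)
v(E, p) = 1
((-49 - 39) + v(7, 8))*(-73) - 117 = ((-49 - 39) + 1)*(-73) - 117 = (-88 + 1)*(-73) - 117 = -87*(-73) - 117 = 6351 - 117 = 6234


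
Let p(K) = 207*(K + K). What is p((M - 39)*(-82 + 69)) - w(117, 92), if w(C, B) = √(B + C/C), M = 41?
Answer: -10764 - √93 ≈ -10774.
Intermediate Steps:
p(K) = 414*K (p(K) = 207*(2*K) = 414*K)
w(C, B) = √(1 + B) (w(C, B) = √(B + 1) = √(1 + B))
p((M - 39)*(-82 + 69)) - w(117, 92) = 414*((41 - 39)*(-82 + 69)) - √(1 + 92) = 414*(2*(-13)) - √93 = 414*(-26) - √93 = -10764 - √93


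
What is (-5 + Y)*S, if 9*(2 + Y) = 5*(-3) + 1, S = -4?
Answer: 308/9 ≈ 34.222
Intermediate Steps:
Y = -32/9 (Y = -2 + (5*(-3) + 1)/9 = -2 + (-15 + 1)/9 = -2 + (1/9)*(-14) = -2 - 14/9 = -32/9 ≈ -3.5556)
(-5 + Y)*S = (-5 - 32/9)*(-4) = -77/9*(-4) = 308/9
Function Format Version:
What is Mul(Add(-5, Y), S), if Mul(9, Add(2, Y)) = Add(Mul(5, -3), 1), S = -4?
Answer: Rational(308, 9) ≈ 34.222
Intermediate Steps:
Y = Rational(-32, 9) (Y = Add(-2, Mul(Rational(1, 9), Add(Mul(5, -3), 1))) = Add(-2, Mul(Rational(1, 9), Add(-15, 1))) = Add(-2, Mul(Rational(1, 9), -14)) = Add(-2, Rational(-14, 9)) = Rational(-32, 9) ≈ -3.5556)
Mul(Add(-5, Y), S) = Mul(Add(-5, Rational(-32, 9)), -4) = Mul(Rational(-77, 9), -4) = Rational(308, 9)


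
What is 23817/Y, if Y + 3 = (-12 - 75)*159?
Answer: -7939/4612 ≈ -1.7214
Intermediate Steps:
Y = -13836 (Y = -3 + (-12 - 75)*159 = -3 - 87*159 = -3 - 13833 = -13836)
23817/Y = 23817/(-13836) = 23817*(-1/13836) = -7939/4612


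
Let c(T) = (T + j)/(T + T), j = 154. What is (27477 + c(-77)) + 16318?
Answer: 87589/2 ≈ 43795.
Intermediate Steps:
c(T) = (154 + T)/(2*T) (c(T) = (T + 154)/(T + T) = (154 + T)/((2*T)) = (154 + T)*(1/(2*T)) = (154 + T)/(2*T))
(27477 + c(-77)) + 16318 = (27477 + (½)*(154 - 77)/(-77)) + 16318 = (27477 + (½)*(-1/77)*77) + 16318 = (27477 - ½) + 16318 = 54953/2 + 16318 = 87589/2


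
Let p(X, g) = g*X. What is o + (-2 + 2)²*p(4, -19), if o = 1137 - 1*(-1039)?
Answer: 2176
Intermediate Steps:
p(X, g) = X*g
o = 2176 (o = 1137 + 1039 = 2176)
o + (-2 + 2)²*p(4, -19) = 2176 + (-2 + 2)²*(4*(-19)) = 2176 + 0²*(-76) = 2176 + 0*(-76) = 2176 + 0 = 2176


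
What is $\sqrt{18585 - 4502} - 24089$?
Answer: $-24089 + \sqrt{14083} \approx -23970.0$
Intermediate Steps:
$\sqrt{18585 - 4502} - 24089 = \sqrt{14083} - 24089 = -24089 + \sqrt{14083}$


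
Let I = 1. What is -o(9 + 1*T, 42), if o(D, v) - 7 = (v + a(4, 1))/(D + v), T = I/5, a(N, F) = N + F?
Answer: -2027/256 ≈ -7.9180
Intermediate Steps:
a(N, F) = F + N
T = ⅕ (T = 1/5 = 1*(⅕) = ⅕ ≈ 0.20000)
o(D, v) = 7 + (5 + v)/(D + v) (o(D, v) = 7 + (v + (1 + 4))/(D + v) = 7 + (v + 5)/(D + v) = 7 + (5 + v)/(D + v))
-o(9 + 1*T, 42) = -(5 + 7*(9 + 1*(⅕)) + 8*42)/((9 + 1*(⅕)) + 42) = -(5 + 7*(9 + ⅕) + 336)/((9 + ⅕) + 42) = -(5 + 7*(46/5) + 336)/(46/5 + 42) = -(5 + 322/5 + 336)/256/5 = -5*2027/(256*5) = -1*2027/256 = -2027/256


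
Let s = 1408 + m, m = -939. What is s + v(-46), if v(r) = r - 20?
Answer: 403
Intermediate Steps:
v(r) = -20 + r
s = 469 (s = 1408 - 939 = 469)
s + v(-46) = 469 + (-20 - 46) = 469 - 66 = 403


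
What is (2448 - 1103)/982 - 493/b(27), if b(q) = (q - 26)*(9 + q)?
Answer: -217853/17676 ≈ -12.325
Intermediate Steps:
b(q) = (-26 + q)*(9 + q)
(2448 - 1103)/982 - 493/b(27) = (2448 - 1103)/982 - 493/(-234 + 27² - 17*27) = 1345*(1/982) - 493/(-234 + 729 - 459) = 1345/982 - 493/36 = -217853/17676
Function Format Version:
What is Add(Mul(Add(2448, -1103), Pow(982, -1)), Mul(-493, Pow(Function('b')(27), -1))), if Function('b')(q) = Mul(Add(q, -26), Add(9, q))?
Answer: Rational(-217853, 17676) ≈ -12.325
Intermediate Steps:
Function('b')(q) = Mul(Add(-26, q), Add(9, q))
Add(Mul(Add(2448, -1103), Pow(982, -1)), Mul(-493, Pow(Function('b')(27), -1))) = Add(Mul(Add(2448, -1103), Pow(982, -1)), Mul(-493, Pow(Add(-234, Pow(27, 2), Mul(-17, 27)), -1))) = Add(Mul(1345, Rational(1, 982)), Mul(-493, Pow(Add(-234, 729, -459), -1))) = Add(Rational(1345, 982), Mul(-493, Pow(36, -1))) = Add(Rational(1345, 982), Mul(-493, Rational(1, 36))) = Add(Rational(1345, 982), Rational(-493, 36)) = Rational(-217853, 17676)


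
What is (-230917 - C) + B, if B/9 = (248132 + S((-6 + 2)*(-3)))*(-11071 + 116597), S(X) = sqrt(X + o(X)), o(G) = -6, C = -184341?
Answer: 235659350312 + 949734*sqrt(6) ≈ 2.3566e+11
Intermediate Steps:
S(X) = sqrt(-6 + X) (S(X) = sqrt(X - 6) = sqrt(-6 + X))
B = 235659396888 + 949734*sqrt(6) (B = 9*((248132 + sqrt(-6 + (-6 + 2)*(-3)))*(-11071 + 116597)) = 9*((248132 + sqrt(-6 - 4*(-3)))*105526) = 9*((248132 + sqrt(-6 + 12))*105526) = 9*((248132 + sqrt(6))*105526) = 9*(26184377432 + 105526*sqrt(6)) = 235659396888 + 949734*sqrt(6) ≈ 2.3566e+11)
(-230917 - C) + B = (-230917 - 1*(-184341)) + (235659396888 + 949734*sqrt(6)) = (-230917 + 184341) + (235659396888 + 949734*sqrt(6)) = -46576 + (235659396888 + 949734*sqrt(6)) = 235659350312 + 949734*sqrt(6)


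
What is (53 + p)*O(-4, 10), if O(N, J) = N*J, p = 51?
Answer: -4160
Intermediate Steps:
O(N, J) = J*N
(53 + p)*O(-4, 10) = (53 + 51)*(10*(-4)) = 104*(-40) = -4160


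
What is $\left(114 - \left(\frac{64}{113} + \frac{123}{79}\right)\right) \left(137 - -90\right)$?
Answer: $\frac{226710121}{8927} \approx 25396.0$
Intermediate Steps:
$\left(114 - \left(\frac{64}{113} + \frac{123}{79}\right)\right) \left(137 - -90\right) = \left(114 - \frac{18955}{8927}\right) \left(137 + 90\right) = \left(114 - \frac{18955}{8927}\right) 227 = \frac{998723}{8927} \cdot 227 = \frac{226710121}{8927}$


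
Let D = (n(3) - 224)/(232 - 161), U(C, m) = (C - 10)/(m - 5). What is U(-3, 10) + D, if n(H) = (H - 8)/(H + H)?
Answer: -173/30 ≈ -5.7667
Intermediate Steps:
n(H) = (-8 + H)/(2*H) (n(H) = (-8 + H)/((2*H)) = (-8 + H)*(1/(2*H)) = (-8 + H)/(2*H))
U(C, m) = (-10 + C)/(-5 + m)
D = -19/6 (D = ((1/2)*(-8 + 3)/3 - 224)/(232 - 161) = ((1/2)*(1/3)*(-5) - 224)/71 = (-5/6 - 224)*(1/71) = -1349/6*1/71 = -19/6 ≈ -3.1667)
U(-3, 10) + D = (-10 - 3)/(-5 + 10) - 19/6 = -13/5 - 19/6 = -173/30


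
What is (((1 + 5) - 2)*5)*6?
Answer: 120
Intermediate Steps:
(((1 + 5) - 2)*5)*6 = ((6 - 2)*5)*6 = (4*5)*6 = 20*6 = 120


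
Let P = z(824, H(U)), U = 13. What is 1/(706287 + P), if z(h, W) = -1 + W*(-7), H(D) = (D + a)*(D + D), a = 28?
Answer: 1/698824 ≈ 1.4310e-6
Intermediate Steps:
H(D) = 2*D*(28 + D) (H(D) = (D + 28)*(D + D) = (28 + D)*(2*D) = 2*D*(28 + D))
z(h, W) = -1 - 7*W
P = -7463 (P = -1 - 14*13*(28 + 13) = -1 - 14*13*41 = -1 - 7*1066 = -1 - 7462 = -7463)
1/(706287 + P) = 1/(706287 - 7463) = 1/698824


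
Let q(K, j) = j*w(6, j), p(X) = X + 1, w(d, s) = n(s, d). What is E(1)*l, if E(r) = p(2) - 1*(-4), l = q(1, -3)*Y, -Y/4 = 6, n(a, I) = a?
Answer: -1512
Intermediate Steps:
w(d, s) = s
Y = -24 (Y = -4*6 = -24)
p(X) = 1 + X
q(K, j) = j² (q(K, j) = j*j = j²)
l = -216 (l = (-3)²*(-24) = 9*(-24) = -216)
E(r) = 7 (E(r) = (1 + 2) - 1*(-4) = 3 + 4 = 7)
E(1)*l = 7*(-216) = -1512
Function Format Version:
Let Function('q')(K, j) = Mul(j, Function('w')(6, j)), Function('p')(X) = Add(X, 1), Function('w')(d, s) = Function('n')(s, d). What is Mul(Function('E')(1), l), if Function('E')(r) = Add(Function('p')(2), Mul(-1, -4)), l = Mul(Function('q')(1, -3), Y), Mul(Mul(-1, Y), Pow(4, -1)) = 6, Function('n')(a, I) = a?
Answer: -1512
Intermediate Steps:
Function('w')(d, s) = s
Y = -24 (Y = Mul(-4, 6) = -24)
Function('p')(X) = Add(1, X)
Function('q')(K, j) = Pow(j, 2) (Function('q')(K, j) = Mul(j, j) = Pow(j, 2))
l = -216 (l = Mul(Pow(-3, 2), -24) = Mul(9, -24) = -216)
Function('E')(r) = 7 (Function('E')(r) = Add(Add(1, 2), Mul(-1, -4)) = Add(3, 4) = 7)
Mul(Function('E')(1), l) = Mul(7, -216) = -1512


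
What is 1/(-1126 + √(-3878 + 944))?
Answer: -563/635405 - 3*I*√326/1270810 ≈ -0.00088605 - 4.2624e-5*I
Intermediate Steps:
1/(-1126 + √(-3878 + 944)) = 1/(-1126 + √(-2934)) = 1/(-1126 + 3*I*√326)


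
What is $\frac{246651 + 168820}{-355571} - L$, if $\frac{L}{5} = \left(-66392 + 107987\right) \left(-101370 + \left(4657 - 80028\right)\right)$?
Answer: $\frac{13069975515319754}{355571} \approx 3.6758 \cdot 10^{10}$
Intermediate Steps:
$L = -36757709475$ ($L = 5 \left(-66392 + 107987\right) \left(-101370 + \left(4657 - 80028\right)\right) = 5 \cdot 41595 \left(-101370 - 75371\right) = 5 \cdot 41595 \left(-176741\right) = 5 \left(-7351541895\right) = -36757709475$)
$\frac{246651 + 168820}{-355571} - L = \frac{246651 + 168820}{-355571} - -36757709475 = 415471 \left(- \frac{1}{355571}\right) + 36757709475 = - \frac{415471}{355571} + 36757709475 = \frac{13069975515319754}{355571}$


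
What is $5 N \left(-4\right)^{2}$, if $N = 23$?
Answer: $1840$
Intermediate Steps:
$5 N \left(-4\right)^{2} = 5 \cdot 23 \left(-4\right)^{2} = 115 \cdot 16 = 1840$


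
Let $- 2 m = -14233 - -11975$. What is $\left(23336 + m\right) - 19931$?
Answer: $4534$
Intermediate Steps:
$m = 1129$ ($m = - \frac{-14233 - -11975}{2} = - \frac{-14233 + 11975}{2} = \left(- \frac{1}{2}\right) \left(-2258\right) = 1129$)
$\left(23336 + m\right) - 19931 = \left(23336 + 1129\right) - 19931 = 24465 - 19931 = 4534$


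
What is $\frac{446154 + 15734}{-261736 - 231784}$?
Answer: $- \frac{28868}{30845} \approx -0.93591$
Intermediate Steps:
$\frac{446154 + 15734}{-261736 - 231784} = \frac{461888}{-493520} = 461888 \left(- \frac{1}{493520}\right) = - \frac{28868}{30845}$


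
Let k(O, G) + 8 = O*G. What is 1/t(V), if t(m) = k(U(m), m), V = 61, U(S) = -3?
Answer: -1/191 ≈ -0.0052356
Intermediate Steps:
k(O, G) = -8 + G*O (k(O, G) = -8 + O*G = -8 + G*O)
t(m) = -8 - 3*m (t(m) = -8 + m*(-3) = -8 - 3*m)
1/t(V) = 1/(-8 - 3*61) = 1/(-8 - 183) = 1/(-191) = -1/191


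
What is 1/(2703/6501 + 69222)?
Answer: 2167/150004975 ≈ 1.4446e-5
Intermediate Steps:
1/(2703/6501 + 69222) = 1/(2703*(1/6501) + 69222) = 1/(901/2167 + 69222) = 1/(150004975/2167) = 2167/150004975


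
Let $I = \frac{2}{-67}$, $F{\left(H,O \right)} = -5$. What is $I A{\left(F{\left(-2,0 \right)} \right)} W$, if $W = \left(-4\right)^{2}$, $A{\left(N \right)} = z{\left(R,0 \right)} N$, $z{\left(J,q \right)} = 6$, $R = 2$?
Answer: $\frac{960}{67} \approx 14.328$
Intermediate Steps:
$I = - \frac{2}{67}$ ($I = 2 \left(- \frac{1}{67}\right) = - \frac{2}{67} \approx -0.029851$)
$A{\left(N \right)} = 6 N$
$W = 16$
$I A{\left(F{\left(-2,0 \right)} \right)} W = - \frac{2 \cdot 6 \left(-5\right)}{67} \cdot 16 = \left(- \frac{2}{67}\right) \left(-30\right) 16 = \frac{60}{67} \cdot 16 = \frac{960}{67}$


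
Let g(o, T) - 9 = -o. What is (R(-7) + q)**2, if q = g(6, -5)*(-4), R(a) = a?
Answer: 361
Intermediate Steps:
g(o, T) = 9 - o
q = -12 (q = (9 - 1*6)*(-4) = (9 - 6)*(-4) = 3*(-4) = -12)
(R(-7) + q)**2 = (-7 - 12)**2 = (-19)**2 = 361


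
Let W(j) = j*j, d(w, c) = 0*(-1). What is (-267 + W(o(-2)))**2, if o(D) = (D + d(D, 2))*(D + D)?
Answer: 41209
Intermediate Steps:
d(w, c) = 0
o(D) = 2*D**2 (o(D) = (D + 0)*(D + D) = D*(2*D) = 2*D**2)
W(j) = j**2
(-267 + W(o(-2)))**2 = (-267 + (2*(-2)**2)**2)**2 = (-267 + (2*4)**2)**2 = (-267 + 8**2)**2 = (-267 + 64)**2 = (-203)**2 = 41209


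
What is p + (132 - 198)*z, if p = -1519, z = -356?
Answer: 21977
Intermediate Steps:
p + (132 - 198)*z = -1519 + (132 - 198)*(-356) = -1519 - 66*(-356) = -1519 + 23496 = 21977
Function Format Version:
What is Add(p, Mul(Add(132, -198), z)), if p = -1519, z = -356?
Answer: 21977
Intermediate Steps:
Add(p, Mul(Add(132, -198), z)) = Add(-1519, Mul(Add(132, -198), -356)) = Add(-1519, Mul(-66, -356)) = Add(-1519, 23496) = 21977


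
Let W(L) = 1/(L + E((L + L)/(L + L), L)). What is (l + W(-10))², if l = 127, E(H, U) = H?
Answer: 1304164/81 ≈ 16101.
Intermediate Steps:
W(L) = 1/(1 + L) (W(L) = 1/(L + (L + L)/(L + L)) = 1/(L + (2*L)/((2*L))) = 1/(L + (2*L)*(1/(2*L))) = 1/(L + 1) = 1/(1 + L))
(l + W(-10))² = (127 + 1/(1 - 10))² = (127 + 1/(-9))² = (127 - ⅑)² = (1142/9)² = 1304164/81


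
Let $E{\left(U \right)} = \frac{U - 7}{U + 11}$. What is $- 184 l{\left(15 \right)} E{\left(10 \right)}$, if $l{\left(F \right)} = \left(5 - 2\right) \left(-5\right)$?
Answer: $\frac{2760}{7} \approx 394.29$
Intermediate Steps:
$l{\left(F \right)} = -15$ ($l{\left(F \right)} = 3 \left(-5\right) = -15$)
$E{\left(U \right)} = \frac{-7 + U}{11 + U}$
$- 184 l{\left(15 \right)} E{\left(10 \right)} = \left(-184\right) \left(-15\right) \frac{-7 + 10}{11 + 10} = 2760 \cdot \frac{1}{21} \cdot 3 = 2760 \cdot \frac{1}{7} = \frac{2760}{7}$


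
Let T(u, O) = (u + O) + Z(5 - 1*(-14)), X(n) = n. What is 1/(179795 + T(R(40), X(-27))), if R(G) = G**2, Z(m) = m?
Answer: 1/181387 ≈ 5.5131e-6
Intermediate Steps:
T(u, O) = 19 + O + u (T(u, O) = (u + O) + (5 - 1*(-14)) = (O + u) + (5 + 14) = (O + u) + 19 = 19 + O + u)
1/(179795 + T(R(40), X(-27))) = 1/(179795 + (19 - 27 + 40**2)) = 1/(179795 + (19 - 27 + 1600)) = 1/(179795 + 1592) = 1/181387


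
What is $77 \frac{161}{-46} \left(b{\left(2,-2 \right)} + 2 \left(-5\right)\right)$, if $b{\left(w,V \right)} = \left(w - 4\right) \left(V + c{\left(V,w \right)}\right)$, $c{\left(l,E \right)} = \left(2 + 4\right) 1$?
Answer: $4851$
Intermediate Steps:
$c{\left(l,E \right)} = 6$ ($c{\left(l,E \right)} = 6 \cdot 1 = 6$)
$b{\left(w,V \right)} = \left(-4 + w\right) \left(6 + V\right)$ ($b{\left(w,V \right)} = \left(w - 4\right) \left(V + 6\right) = \left(-4 + w\right) \left(6 + V\right)$)
$77 \frac{161}{-46} \left(b{\left(2,-2 \right)} + 2 \left(-5\right)\right) = 77 \frac{161}{-46} \left(\left(-24 - -8 + 6 \cdot 2 - 4\right) + 2 \left(-5\right)\right) = 77 \cdot 161 \left(- \frac{1}{46}\right) \left(\left(-24 + 8 + 12 - 4\right) - 10\right) = 77 \left(- \frac{7}{2}\right) \left(-8 - 10\right) = \left(- \frac{539}{2}\right) \left(-18\right) = 4851$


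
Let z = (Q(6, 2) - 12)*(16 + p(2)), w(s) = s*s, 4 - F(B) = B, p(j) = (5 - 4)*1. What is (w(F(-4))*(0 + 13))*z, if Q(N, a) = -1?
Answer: -183872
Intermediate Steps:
p(j) = 1 (p(j) = 1*1 = 1)
F(B) = 4 - B
w(s) = s**2
z = -221 (z = (-1 - 12)*(16 + 1) = -13*17 = -221)
(w(F(-4))*(0 + 13))*z = ((4 - 1*(-4))**2*(0 + 13))*(-221) = ((4 + 4)**2*13)*(-221) = (8**2*13)*(-221) = (64*13)*(-221) = 832*(-221) = -183872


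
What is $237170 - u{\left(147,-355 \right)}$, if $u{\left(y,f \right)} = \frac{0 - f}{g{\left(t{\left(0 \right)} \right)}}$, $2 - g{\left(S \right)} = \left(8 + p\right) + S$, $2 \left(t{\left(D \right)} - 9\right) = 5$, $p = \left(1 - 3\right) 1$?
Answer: $\frac{7352980}{31} \approx 2.3719 \cdot 10^{5}$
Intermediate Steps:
$p = -2$ ($p = \left(-2\right) 1 = -2$)
$t{\left(D \right)} = \frac{23}{2}$ ($t{\left(D \right)} = 9 + \frac{1}{2} \cdot 5 = 9 + \frac{5}{2} = \frac{23}{2}$)
$g{\left(S \right)} = -4 - S$ ($g{\left(S \right)} = 2 - \left(\left(8 - 2\right) + S\right) = 2 - \left(6 + S\right) = -4 - S$)
$u{\left(y,f \right)} = \frac{2 f}{31}$ ($u{\left(y,f \right)} = \frac{0 - f}{-4 - \frac{23}{2}} = \frac{\left(-1\right) f}{-4 - \frac{23}{2}} = \frac{\left(-1\right) f}{- \frac{31}{2}} = - f \left(- \frac{2}{31}\right) = \frac{2 f}{31}$)
$237170 - u{\left(147,-355 \right)} = 237170 - \frac{2}{31} \left(-355\right) = 237170 - - \frac{710}{31} = 237170 + \frac{710}{31} = \frac{7352980}{31}$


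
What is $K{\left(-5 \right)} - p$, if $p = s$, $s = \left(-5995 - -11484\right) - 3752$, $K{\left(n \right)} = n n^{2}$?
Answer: $-1862$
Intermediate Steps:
$K{\left(n \right)} = n^{3}$
$s = 1737$ ($s = \left(-5995 + 11484\right) - 3752 = 5489 - 3752 = 1737$)
$p = 1737$
$K{\left(-5 \right)} - p = \left(-5\right)^{3} - 1737 = -125 - 1737 = -1862$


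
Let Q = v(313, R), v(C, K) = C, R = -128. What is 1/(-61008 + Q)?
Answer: -1/60695 ≈ -1.6476e-5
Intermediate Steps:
Q = 313
1/(-61008 + Q) = 1/(-61008 + 313) = 1/(-60695) = -1/60695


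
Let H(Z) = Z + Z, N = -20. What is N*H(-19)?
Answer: 760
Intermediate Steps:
H(Z) = 2*Z
N*H(-19) = -40*(-19) = -20*(-38) = 760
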